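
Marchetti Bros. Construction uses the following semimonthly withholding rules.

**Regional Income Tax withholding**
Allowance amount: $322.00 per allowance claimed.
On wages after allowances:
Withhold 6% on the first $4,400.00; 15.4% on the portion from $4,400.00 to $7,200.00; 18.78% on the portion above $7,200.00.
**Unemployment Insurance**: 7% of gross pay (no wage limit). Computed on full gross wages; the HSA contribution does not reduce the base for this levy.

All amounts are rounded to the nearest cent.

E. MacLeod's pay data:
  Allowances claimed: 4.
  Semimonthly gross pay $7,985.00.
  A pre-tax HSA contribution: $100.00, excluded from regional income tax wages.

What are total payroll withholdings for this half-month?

$1,161.29

Regional Income Tax: taxable = $7,985.00 − $100.00 − 4×$322.00 = $6,597.00
  $264.00 + 15.4% × ($6,597.00 − $4,400.00) = $264.00 + 15.4% × $2,197.00 = $602.34
Unemployment Insurance: 7% × $7,985.00 = $558.95
Total: $602.34 + $558.95 = $1,161.29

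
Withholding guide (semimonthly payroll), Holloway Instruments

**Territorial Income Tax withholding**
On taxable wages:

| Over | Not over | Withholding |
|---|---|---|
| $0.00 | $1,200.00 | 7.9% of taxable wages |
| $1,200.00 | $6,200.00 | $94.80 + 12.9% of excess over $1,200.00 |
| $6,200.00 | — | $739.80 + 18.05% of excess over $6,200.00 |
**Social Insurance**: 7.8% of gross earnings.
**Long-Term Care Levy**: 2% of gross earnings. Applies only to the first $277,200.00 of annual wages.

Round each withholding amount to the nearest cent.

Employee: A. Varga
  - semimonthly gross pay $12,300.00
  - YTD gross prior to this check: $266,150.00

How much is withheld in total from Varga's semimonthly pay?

Territorial Income Tax: taxable = $12,300.00
  $739.80 + 18.05% × ($12,300.00 − $6,200.00) = $739.80 + 18.05% × $6,100.00 = $1,840.85
Social Insurance: 7.8% × $12,300.00 = $959.40
Long-Term Care Levy: cap $277,200.00 − YTD $266,150.00 = $11,050.00 subject; 2% × $11,050.00 = $221.00
Total: $1,840.85 + $959.40 + $221.00 = $3,021.25

$3,021.25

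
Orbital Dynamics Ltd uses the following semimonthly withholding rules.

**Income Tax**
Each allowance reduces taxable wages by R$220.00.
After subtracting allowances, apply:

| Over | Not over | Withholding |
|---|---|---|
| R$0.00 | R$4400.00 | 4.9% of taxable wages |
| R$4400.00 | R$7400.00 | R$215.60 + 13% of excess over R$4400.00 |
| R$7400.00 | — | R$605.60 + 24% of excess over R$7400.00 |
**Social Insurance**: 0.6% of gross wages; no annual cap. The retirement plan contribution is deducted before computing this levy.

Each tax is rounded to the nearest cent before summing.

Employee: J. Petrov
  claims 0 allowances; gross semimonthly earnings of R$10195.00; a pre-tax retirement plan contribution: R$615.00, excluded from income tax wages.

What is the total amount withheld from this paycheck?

Income Tax: taxable = R$10195.00 − R$615.00 = R$9580.00
  R$605.60 + 24% × (R$9580.00 − R$7400.00) = R$605.60 + 24% × R$2180.00 = R$1128.80
Social Insurance: 0.6% × R$9580.00 = R$57.48
Total: R$1128.80 + R$57.48 = R$1186.28

R$1186.28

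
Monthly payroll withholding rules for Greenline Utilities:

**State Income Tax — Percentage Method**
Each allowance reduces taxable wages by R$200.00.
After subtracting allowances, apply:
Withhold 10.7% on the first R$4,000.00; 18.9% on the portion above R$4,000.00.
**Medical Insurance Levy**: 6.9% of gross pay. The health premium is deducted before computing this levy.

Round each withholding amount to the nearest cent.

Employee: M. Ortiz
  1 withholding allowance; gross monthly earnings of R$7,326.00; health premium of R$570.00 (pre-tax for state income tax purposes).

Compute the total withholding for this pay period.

R$1,377.24

State Income Tax: taxable = R$7,326.00 − R$570.00 − 1×R$200.00 = R$6,556.00
  R$428.00 + 18.9% × (R$6,556.00 − R$4,000.00) = R$428.00 + 18.9% × R$2,556.00 = R$911.08
Medical Insurance Levy: 6.9% × R$6,756.00 = R$466.16
Total: R$911.08 + R$466.16 = R$1,377.24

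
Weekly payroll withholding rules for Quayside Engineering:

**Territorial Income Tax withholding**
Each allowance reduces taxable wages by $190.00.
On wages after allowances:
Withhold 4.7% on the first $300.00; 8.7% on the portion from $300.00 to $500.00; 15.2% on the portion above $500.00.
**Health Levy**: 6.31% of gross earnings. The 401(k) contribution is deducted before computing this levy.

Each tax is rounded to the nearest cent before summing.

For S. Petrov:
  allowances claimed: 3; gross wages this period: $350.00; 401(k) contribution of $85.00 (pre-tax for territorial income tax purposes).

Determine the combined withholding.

$16.72

Territorial Income Tax: taxable = $350.00 − $85.00 − 3×$190.00 = $-305.00
  Taxable ≤ 0 → $0.00
Health Levy: 6.31% × $265.00 = $16.72
Total: $0.00 + $16.72 = $16.72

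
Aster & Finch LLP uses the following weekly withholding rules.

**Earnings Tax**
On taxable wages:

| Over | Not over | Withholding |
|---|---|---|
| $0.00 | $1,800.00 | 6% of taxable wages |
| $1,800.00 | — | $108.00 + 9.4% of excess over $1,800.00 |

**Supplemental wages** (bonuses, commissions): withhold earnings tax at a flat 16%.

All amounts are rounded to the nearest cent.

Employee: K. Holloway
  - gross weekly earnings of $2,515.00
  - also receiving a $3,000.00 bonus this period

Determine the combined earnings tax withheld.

Earnings Tax: taxable = $2,515.00
  $108.00 + 9.4% × ($2,515.00 − $1,800.00) = $108.00 + 9.4% × $715.00 = $175.21
Supplemental (16% flat on bonus): 16% × $3,000.00 = $480.00
Total earnings tax: $175.21 + $480.00 = $655.21

$655.21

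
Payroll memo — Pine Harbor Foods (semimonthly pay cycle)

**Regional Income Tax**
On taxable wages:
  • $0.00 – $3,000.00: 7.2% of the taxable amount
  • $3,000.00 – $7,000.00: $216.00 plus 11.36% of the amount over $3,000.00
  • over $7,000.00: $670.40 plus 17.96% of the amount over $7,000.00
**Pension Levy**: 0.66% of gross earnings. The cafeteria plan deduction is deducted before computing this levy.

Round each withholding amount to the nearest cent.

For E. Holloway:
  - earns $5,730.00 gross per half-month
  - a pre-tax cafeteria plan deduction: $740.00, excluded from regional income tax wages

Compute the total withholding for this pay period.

$474.99

Regional Income Tax: taxable = $5,730.00 − $740.00 = $4,990.00
  $216.00 + 11.36% × ($4,990.00 − $3,000.00) = $216.00 + 11.36% × $1,990.00 = $442.06
Pension Levy: 0.66% × $4,990.00 = $32.93
Total: $442.06 + $32.93 = $474.99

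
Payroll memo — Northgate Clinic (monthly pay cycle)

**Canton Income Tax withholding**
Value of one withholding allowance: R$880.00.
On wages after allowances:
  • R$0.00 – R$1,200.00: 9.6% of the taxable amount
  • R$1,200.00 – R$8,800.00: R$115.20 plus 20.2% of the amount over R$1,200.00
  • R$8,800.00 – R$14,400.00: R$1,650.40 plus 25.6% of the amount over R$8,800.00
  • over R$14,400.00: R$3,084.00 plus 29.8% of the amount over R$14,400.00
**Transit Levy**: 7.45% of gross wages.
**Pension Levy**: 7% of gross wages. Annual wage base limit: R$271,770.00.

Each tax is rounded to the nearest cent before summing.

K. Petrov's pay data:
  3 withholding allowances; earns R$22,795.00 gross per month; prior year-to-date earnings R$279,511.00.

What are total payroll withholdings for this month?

Canton Income Tax: taxable = R$22,795.00 − 3×R$880.00 = R$20,155.00
  R$3,084.00 + 29.8% × (R$20,155.00 − R$14,400.00) = R$3,084.00 + 29.8% × R$5,755.00 = R$4,798.99
Transit Levy: 7.45% × R$22,795.00 = R$1,698.23
Pension Levy: YTD R$279,511.00 ≥ cap R$271,770.00 → R$0.00
Total: R$4,798.99 + R$1,698.23 + R$0.00 = R$6,497.22

R$6,497.22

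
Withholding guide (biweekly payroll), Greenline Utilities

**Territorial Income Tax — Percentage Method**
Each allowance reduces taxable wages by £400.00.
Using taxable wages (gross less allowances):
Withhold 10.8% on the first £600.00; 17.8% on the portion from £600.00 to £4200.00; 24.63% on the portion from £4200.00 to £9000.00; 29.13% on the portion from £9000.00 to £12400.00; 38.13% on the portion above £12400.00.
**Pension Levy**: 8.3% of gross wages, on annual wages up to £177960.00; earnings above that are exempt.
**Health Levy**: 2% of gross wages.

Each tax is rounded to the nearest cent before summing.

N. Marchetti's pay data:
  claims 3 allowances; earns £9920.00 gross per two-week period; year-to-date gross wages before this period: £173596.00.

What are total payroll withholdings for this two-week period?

£2379.49

Territorial Income Tax: taxable = £9920.00 − 3×£400.00 = £8720.00
  £705.60 + 24.63% × (£8720.00 − £4200.00) = £705.60 + 24.63% × £4520.00 = £1818.88
Pension Levy: cap £177960.00 − YTD £173596.00 = £4364.00 subject; 8.3% × £4364.00 = £362.21
Health Levy: 2% × £9920.00 = £198.40
Total: £1818.88 + £362.21 + £198.40 = £2379.49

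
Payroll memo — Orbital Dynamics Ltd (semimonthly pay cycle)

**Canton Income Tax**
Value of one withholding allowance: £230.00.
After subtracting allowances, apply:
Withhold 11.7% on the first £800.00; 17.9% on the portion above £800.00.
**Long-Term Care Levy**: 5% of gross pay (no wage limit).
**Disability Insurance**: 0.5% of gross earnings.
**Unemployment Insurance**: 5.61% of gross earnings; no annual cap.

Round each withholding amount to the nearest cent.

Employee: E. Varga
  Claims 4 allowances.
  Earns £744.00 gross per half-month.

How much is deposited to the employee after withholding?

Canton Income Tax: taxable = £744.00 − 4×£230.00 = £-176.00
  Taxable ≤ 0 → £0.00
Long-Term Care Levy: 5% × £744.00 = £37.20
Disability Insurance: 0.5% × £744.00 = £3.72
Unemployment Insurance: 5.61% × £744.00 = £41.74
Total withheld: £0.00 + £37.20 + £3.72 + £41.74 = £82.66
Net pay: £744.00 − £82.66 = £661.34

£661.34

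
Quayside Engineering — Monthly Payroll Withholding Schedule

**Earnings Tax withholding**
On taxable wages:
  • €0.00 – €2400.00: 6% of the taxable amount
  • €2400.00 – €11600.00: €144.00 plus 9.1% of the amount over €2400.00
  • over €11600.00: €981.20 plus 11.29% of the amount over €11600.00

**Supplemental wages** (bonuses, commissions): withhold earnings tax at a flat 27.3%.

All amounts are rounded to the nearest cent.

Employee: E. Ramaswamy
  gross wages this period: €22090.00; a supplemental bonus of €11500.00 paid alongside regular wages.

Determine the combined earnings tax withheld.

€5305.02

Earnings Tax: taxable = €22090.00
  €981.20 + 11.29% × (€22090.00 − €11600.00) = €981.20 + 11.29% × €10490.00 = €2165.52
Supplemental (27.3% flat on bonus): 27.3% × €11500.00 = €3139.50
Total earnings tax: €2165.52 + €3139.50 = €5305.02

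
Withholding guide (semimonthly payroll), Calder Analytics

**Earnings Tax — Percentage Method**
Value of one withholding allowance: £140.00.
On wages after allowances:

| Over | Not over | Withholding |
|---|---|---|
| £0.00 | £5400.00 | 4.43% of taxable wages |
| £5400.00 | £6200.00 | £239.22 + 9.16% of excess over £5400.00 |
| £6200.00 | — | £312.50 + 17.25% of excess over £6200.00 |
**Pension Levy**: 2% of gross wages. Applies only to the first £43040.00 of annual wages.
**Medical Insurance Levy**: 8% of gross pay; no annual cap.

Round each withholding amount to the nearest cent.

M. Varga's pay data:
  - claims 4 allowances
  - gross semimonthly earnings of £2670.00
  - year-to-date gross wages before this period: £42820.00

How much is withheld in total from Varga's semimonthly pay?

Earnings Tax: taxable = £2670.00 − 4×£140.00 = £2110.00
  4.43% × £2110.00 = £93.47
Pension Levy: cap £43040.00 − YTD £42820.00 = £220.00 subject; 2% × £220.00 = £4.40
Medical Insurance Levy: 8% × £2670.00 = £213.60
Total: £93.47 + £4.40 + £213.60 = £311.47

£311.47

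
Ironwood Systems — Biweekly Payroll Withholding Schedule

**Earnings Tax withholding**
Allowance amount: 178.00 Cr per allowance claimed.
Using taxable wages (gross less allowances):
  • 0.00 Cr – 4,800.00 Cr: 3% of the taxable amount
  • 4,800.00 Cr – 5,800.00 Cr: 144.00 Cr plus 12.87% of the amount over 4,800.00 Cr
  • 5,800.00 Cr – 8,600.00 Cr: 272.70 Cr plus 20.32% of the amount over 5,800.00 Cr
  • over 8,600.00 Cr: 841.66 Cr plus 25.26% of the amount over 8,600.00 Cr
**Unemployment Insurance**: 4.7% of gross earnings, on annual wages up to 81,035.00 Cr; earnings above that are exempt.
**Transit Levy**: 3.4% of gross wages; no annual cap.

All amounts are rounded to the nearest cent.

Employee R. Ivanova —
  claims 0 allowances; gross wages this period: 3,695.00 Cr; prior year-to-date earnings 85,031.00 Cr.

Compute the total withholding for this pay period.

236.48 Cr

Earnings Tax: taxable = 3,695.00 Cr
  3% × 3,695.00 Cr = 110.85 Cr
Unemployment Insurance: YTD 85,031.00 Cr ≥ cap 81,035.00 Cr → 0.00 Cr
Transit Levy: 3.4% × 3,695.00 Cr = 125.63 Cr
Total: 110.85 Cr + 0.00 Cr + 125.63 Cr = 236.48 Cr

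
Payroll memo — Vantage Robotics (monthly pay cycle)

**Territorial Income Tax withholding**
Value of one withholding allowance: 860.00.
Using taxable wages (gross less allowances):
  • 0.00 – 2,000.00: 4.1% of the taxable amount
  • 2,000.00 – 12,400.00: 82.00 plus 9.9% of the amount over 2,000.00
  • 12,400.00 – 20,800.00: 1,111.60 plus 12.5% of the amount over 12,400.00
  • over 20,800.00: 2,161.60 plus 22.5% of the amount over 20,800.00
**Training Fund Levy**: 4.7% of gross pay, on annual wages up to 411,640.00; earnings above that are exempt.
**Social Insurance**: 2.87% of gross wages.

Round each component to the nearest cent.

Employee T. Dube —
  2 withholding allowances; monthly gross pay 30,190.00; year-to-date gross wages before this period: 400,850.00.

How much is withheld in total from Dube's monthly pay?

5,260.93

Territorial Income Tax: taxable = 30,190.00 − 2×860.00 = 28,470.00
  2,161.60 + 22.5% × (28,470.00 − 20,800.00) = 2,161.60 + 22.5% × 7,670.00 = 3,887.35
Training Fund Levy: cap 411,640.00 − YTD 400,850.00 = 10,790.00 subject; 4.7% × 10,790.00 = 507.13
Social Insurance: 2.87% × 30,190.00 = 866.45
Total: 3,887.35 + 507.13 + 866.45 = 5,260.93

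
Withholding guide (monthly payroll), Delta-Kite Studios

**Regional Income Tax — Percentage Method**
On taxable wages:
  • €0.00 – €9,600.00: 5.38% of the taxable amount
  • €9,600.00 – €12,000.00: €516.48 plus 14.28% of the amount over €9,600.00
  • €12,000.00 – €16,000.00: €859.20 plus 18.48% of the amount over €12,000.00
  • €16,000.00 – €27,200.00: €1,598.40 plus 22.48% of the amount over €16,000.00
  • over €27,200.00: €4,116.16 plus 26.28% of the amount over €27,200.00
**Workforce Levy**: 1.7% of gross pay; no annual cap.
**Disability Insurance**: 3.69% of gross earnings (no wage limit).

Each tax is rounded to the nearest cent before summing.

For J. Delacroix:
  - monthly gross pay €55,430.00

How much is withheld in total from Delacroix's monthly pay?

Regional Income Tax: taxable = €55,430.00
  €4,116.16 + 26.28% × (€55,430.00 − €27,200.00) = €4,116.16 + 26.28% × €28,230.00 = €11,535.00
Workforce Levy: 1.7% × €55,430.00 = €942.31
Disability Insurance: 3.69% × €55,430.00 = €2,045.37
Total: €11,535.00 + €942.31 + €2,045.37 = €14,522.68

€14,522.68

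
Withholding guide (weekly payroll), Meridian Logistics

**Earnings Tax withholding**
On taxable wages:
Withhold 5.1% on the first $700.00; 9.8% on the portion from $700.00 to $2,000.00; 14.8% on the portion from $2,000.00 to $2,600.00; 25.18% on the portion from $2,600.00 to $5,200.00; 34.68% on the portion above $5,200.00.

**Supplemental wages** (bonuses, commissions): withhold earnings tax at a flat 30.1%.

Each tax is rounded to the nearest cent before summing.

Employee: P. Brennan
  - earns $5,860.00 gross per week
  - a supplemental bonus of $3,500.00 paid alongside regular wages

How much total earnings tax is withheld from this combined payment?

$2,188.97

Earnings Tax: taxable = $5,860.00
  $906.58 + 34.68% × ($5,860.00 − $5,200.00) = $906.58 + 34.68% × $660.00 = $1,135.47
Supplemental (30.1% flat on bonus): 30.1% × $3,500.00 = $1,053.50
Total earnings tax: $1,135.47 + $1,053.50 = $2,188.97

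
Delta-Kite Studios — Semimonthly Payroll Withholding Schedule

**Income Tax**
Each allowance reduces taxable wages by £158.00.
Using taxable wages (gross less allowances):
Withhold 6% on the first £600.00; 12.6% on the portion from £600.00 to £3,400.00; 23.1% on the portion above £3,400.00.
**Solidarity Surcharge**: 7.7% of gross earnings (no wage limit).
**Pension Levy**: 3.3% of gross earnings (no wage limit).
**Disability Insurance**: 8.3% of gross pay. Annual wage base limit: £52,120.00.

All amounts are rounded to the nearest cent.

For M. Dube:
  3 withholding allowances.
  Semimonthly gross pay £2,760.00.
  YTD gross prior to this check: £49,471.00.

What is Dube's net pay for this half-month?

Income Tax: taxable = £2,760.00 − 3×£158.00 = £2,286.00
  £36.00 + 12.6% × (£2,286.00 − £600.00) = £36.00 + 12.6% × £1,686.00 = £248.44
Solidarity Surcharge: 7.7% × £2,760.00 = £212.52
Pension Levy: 3.3% × £2,760.00 = £91.08
Disability Insurance: cap £52,120.00 − YTD £49,471.00 = £2,649.00 subject; 8.3% × £2,649.00 = £219.87
Total withheld: £248.44 + £212.52 + £91.08 + £219.87 = £771.91
Net pay: £2,760.00 − £771.91 = £1,988.09

£1,988.09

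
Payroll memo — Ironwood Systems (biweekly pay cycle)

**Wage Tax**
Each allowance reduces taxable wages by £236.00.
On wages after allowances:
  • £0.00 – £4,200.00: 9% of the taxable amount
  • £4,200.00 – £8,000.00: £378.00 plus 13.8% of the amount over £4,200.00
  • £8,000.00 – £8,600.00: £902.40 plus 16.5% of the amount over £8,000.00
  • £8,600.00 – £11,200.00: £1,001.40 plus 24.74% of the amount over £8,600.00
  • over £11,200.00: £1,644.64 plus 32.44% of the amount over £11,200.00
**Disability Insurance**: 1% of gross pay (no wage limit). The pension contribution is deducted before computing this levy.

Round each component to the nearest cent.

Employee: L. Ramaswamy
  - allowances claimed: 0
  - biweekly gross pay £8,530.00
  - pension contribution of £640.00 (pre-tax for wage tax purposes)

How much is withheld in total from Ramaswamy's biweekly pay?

Wage Tax: taxable = £8,530.00 − £640.00 = £7,890.00
  £378.00 + 13.8% × (£7,890.00 − £4,200.00) = £378.00 + 13.8% × £3,690.00 = £887.22
Disability Insurance: 1% × £7,890.00 = £78.90
Total: £887.22 + £78.90 = £966.12

£966.12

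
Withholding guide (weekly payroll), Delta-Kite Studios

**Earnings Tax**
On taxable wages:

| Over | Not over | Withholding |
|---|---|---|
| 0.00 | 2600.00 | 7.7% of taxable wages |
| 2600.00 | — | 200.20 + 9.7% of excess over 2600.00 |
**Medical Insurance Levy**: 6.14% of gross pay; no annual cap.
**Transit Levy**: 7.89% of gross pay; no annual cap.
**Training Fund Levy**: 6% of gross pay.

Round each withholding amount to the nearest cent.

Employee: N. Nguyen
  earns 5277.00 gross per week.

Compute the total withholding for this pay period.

Earnings Tax: taxable = 5277.00
  200.20 + 9.7% × (5277.00 − 2600.00) = 200.20 + 9.7% × 2677.00 = 459.87
Medical Insurance Levy: 6.14% × 5277.00 = 324.01
Transit Levy: 7.89% × 5277.00 = 416.36
Training Fund Levy: 6% × 5277.00 = 316.62
Total: 459.87 + 324.01 + 416.36 + 316.62 = 1516.86

1516.86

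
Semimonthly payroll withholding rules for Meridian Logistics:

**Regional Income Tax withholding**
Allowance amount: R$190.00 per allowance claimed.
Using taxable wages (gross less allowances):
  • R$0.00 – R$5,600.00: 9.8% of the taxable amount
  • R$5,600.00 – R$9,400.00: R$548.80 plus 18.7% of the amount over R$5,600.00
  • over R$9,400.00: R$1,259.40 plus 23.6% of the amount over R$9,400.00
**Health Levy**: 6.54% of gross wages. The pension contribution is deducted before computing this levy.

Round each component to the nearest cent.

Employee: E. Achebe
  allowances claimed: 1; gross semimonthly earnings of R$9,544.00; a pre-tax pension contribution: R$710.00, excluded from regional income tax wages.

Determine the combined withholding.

R$1,695.77

Regional Income Tax: taxable = R$9,544.00 − R$710.00 − 1×R$190.00 = R$8,644.00
  R$548.80 + 18.7% × (R$8,644.00 − R$5,600.00) = R$548.80 + 18.7% × R$3,044.00 = R$1,118.03
Health Levy: 6.54% × R$8,834.00 = R$577.74
Total: R$1,118.03 + R$577.74 = R$1,695.77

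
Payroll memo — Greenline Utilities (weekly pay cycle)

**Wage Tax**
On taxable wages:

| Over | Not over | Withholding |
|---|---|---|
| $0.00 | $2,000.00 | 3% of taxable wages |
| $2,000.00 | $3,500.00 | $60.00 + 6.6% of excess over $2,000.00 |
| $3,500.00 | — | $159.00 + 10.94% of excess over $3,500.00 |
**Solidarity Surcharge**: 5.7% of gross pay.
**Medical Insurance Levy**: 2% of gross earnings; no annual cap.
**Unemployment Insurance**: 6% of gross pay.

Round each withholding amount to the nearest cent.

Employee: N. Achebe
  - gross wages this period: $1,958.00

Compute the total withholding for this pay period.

$326.99

Wage Tax: taxable = $1,958.00
  3% × $1,958.00 = $58.74
Solidarity Surcharge: 5.7% × $1,958.00 = $111.61
Medical Insurance Levy: 2% × $1,958.00 = $39.16
Unemployment Insurance: 6% × $1,958.00 = $117.48
Total: $58.74 + $111.61 + $39.16 + $117.48 = $326.99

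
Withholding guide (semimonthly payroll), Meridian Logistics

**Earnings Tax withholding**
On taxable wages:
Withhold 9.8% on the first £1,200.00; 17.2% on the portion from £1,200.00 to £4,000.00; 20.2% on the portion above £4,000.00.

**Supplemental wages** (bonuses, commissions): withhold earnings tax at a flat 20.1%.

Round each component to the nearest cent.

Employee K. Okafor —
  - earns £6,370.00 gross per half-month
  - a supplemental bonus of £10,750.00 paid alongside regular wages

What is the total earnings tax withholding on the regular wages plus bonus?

£3,238.69

Earnings Tax: taxable = £6,370.00
  £599.20 + 20.2% × (£6,370.00 − £4,000.00) = £599.20 + 20.2% × £2,370.00 = £1,077.94
Supplemental (20.1% flat on bonus): 20.1% × £10,750.00 = £2,160.75
Total earnings tax: £1,077.94 + £2,160.75 = £3,238.69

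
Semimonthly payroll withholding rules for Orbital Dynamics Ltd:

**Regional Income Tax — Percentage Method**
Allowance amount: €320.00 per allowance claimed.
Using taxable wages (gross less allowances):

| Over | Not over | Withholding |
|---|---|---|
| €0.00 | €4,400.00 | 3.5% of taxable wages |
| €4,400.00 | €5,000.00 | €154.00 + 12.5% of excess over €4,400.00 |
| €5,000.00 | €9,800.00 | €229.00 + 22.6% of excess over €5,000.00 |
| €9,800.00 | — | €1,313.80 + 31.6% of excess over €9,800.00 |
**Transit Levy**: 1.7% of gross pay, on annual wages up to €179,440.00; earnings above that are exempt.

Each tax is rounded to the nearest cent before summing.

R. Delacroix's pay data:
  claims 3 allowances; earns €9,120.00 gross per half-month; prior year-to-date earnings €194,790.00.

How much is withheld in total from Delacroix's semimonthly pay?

Regional Income Tax: taxable = €9,120.00 − 3×€320.00 = €8,160.00
  €229.00 + 22.6% × (€8,160.00 − €5,000.00) = €229.00 + 22.6% × €3,160.00 = €943.16
Transit Levy: YTD €194,790.00 ≥ cap €179,440.00 → €0.00
Total: €943.16 + €0.00 = €943.16

€943.16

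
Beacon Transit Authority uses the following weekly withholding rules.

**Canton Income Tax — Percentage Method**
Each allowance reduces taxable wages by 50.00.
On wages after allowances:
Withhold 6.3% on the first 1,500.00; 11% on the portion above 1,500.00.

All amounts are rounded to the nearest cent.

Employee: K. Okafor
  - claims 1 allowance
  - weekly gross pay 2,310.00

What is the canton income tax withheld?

Canton Income Tax: taxable = 2,310.00 − 1×50.00 = 2,260.00
  94.50 + 11% × (2,260.00 − 1,500.00) = 94.50 + 11% × 760.00 = 178.10

178.10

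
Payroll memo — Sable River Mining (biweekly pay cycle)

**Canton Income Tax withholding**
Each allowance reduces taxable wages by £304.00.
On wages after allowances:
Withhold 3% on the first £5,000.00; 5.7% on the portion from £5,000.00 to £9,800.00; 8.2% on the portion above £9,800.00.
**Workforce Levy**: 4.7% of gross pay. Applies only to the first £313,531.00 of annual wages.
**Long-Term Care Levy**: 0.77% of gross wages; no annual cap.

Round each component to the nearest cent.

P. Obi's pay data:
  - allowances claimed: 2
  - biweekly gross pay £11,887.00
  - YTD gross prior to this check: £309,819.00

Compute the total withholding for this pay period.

£810.87

Canton Income Tax: taxable = £11,887.00 − 2×£304.00 = £11,279.00
  £423.60 + 8.2% × (£11,279.00 − £9,800.00) = £423.60 + 8.2% × £1,479.00 = £544.88
Workforce Levy: cap £313,531.00 − YTD £309,819.00 = £3,712.00 subject; 4.7% × £3,712.00 = £174.46
Long-Term Care Levy: 0.77% × £11,887.00 = £91.53
Total: £544.88 + £174.46 + £91.53 = £810.87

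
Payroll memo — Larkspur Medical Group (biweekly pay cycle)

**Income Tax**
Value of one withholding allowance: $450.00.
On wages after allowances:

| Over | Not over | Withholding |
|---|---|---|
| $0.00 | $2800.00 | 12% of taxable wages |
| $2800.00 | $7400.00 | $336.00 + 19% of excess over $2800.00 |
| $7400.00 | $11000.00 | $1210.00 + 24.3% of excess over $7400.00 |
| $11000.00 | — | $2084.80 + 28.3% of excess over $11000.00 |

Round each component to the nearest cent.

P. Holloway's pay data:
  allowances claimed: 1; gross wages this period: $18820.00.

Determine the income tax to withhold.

Income Tax: taxable = $18820.00 − 1×$450.00 = $18370.00
  $2084.80 + 28.3% × ($18370.00 − $11000.00) = $2084.80 + 28.3% × $7370.00 = $4170.51

$4170.51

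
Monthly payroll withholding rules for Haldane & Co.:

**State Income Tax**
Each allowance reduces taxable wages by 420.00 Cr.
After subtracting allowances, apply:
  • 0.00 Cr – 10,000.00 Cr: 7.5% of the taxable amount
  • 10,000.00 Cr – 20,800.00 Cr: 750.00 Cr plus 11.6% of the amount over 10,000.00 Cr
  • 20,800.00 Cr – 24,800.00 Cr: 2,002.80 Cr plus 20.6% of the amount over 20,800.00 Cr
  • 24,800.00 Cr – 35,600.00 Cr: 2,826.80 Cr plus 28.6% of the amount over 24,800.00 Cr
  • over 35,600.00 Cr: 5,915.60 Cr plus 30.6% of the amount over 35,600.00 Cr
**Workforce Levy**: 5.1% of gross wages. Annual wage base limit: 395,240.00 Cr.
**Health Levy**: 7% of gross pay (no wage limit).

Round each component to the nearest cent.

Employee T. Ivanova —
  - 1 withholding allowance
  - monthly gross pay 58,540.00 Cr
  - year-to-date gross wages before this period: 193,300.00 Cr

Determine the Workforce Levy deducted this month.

2,985.54 Cr

Workforce Levy: 5.1% × 58,540.00 Cr = 2,985.54 Cr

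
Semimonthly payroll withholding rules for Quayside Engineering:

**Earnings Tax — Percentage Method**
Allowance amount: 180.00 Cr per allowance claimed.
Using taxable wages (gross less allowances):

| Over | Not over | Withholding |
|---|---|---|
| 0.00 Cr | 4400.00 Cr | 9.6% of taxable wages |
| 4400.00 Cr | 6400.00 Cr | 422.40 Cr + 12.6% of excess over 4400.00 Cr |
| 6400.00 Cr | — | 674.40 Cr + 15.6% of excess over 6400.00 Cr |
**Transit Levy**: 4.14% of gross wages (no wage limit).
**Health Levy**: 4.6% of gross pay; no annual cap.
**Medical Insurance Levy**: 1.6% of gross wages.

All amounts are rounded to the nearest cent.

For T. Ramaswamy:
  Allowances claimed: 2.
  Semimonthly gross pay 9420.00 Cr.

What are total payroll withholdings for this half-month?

Earnings Tax: taxable = 9420.00 Cr − 2×180.00 Cr = 9060.00 Cr
  674.40 Cr + 15.6% × (9060.00 Cr − 6400.00 Cr) = 674.40 Cr + 15.6% × 2660.00 Cr = 1089.36 Cr
Transit Levy: 4.14% × 9420.00 Cr = 389.99 Cr
Health Levy: 4.6% × 9420.00 Cr = 433.32 Cr
Medical Insurance Levy: 1.6% × 9420.00 Cr = 150.72 Cr
Total: 1089.36 Cr + 389.99 Cr + 433.32 Cr + 150.72 Cr = 2063.39 Cr

2063.39 Cr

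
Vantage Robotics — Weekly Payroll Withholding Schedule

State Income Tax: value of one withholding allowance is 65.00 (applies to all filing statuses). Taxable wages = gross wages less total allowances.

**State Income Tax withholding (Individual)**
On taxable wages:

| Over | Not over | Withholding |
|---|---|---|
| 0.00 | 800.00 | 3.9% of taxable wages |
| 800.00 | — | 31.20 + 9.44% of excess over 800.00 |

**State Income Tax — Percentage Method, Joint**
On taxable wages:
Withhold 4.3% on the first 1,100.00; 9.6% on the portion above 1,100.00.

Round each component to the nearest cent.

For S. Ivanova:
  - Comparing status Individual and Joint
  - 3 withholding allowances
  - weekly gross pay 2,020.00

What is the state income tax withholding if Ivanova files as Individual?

127.96

State Income Tax (Individual): taxable = 2,020.00 − 3×65.00 = 1,825.00
  31.20 + 9.44% × (1,825.00 − 800.00) = 31.20 + 9.44% × 1,025.00 = 127.96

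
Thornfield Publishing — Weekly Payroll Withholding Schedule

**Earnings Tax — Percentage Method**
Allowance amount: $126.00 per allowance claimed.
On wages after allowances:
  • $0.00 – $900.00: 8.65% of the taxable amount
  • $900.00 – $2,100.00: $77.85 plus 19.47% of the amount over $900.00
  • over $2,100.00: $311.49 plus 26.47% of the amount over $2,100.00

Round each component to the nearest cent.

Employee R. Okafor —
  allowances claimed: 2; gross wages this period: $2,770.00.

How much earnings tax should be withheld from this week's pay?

$422.13

Earnings Tax: taxable = $2,770.00 − 2×$126.00 = $2,518.00
  $311.49 + 26.47% × ($2,518.00 − $2,100.00) = $311.49 + 26.47% × $418.00 = $422.13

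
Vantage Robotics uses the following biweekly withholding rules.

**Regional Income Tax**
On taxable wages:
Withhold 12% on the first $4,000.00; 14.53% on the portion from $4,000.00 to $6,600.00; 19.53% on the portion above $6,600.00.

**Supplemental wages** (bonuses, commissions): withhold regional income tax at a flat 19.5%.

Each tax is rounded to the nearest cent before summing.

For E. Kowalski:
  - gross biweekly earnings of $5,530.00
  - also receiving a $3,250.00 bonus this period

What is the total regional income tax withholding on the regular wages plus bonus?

Regional Income Tax: taxable = $5,530.00
  $480.00 + 14.53% × ($5,530.00 − $4,000.00) = $480.00 + 14.53% × $1,530.00 = $702.31
Supplemental (19.5% flat on bonus): 19.5% × $3,250.00 = $633.75
Total regional income tax: $702.31 + $633.75 = $1,336.06

$1,336.06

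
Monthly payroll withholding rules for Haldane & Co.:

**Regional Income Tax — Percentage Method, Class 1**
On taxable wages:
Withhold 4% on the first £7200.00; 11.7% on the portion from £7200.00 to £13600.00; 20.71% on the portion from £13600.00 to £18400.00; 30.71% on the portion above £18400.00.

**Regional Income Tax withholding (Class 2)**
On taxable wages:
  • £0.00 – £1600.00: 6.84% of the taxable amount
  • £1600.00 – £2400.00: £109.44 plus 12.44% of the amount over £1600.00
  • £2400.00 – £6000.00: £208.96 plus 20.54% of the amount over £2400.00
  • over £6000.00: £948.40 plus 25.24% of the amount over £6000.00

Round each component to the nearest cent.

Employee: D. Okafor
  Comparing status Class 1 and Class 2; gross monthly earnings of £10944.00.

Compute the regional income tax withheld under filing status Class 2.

Regional Income Tax (Class 2): taxable = £10944.00
  £948.40 + 25.24% × (£10944.00 − £6000.00) = £948.40 + 25.24% × £4944.00 = £2196.27

£2196.27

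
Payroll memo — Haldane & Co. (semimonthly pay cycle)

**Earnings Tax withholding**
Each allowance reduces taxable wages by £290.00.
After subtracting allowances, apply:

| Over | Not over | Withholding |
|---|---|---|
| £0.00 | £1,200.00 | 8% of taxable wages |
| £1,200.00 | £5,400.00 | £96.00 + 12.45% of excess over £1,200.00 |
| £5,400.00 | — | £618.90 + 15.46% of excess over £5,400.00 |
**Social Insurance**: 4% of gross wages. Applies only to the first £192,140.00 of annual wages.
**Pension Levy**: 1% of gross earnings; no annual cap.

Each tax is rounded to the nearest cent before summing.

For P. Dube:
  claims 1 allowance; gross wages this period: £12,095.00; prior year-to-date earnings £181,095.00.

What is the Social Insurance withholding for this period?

Social Insurance: cap £192,140.00 − YTD £181,095.00 = £11,045.00 subject; 4% × £11,045.00 = £441.80

£441.80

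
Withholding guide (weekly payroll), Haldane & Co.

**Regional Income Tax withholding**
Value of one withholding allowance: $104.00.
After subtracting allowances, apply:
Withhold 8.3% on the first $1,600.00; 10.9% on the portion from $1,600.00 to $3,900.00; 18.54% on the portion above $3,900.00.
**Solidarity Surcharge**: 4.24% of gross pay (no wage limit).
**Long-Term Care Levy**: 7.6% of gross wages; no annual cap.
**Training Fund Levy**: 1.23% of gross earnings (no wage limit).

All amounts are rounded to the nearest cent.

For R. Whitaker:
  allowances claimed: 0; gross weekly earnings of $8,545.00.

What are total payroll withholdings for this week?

Regional Income Tax: taxable = $8,545.00
  $383.50 + 18.54% × ($8,545.00 − $3,900.00) = $383.50 + 18.54% × $4,645.00 = $1,244.68
Solidarity Surcharge: 4.24% × $8,545.00 = $362.31
Long-Term Care Levy: 7.6% × $8,545.00 = $649.42
Training Fund Levy: 1.23% × $8,545.00 = $105.10
Total: $1,244.68 + $362.31 + $649.42 + $105.10 = $2,361.51

$2,361.51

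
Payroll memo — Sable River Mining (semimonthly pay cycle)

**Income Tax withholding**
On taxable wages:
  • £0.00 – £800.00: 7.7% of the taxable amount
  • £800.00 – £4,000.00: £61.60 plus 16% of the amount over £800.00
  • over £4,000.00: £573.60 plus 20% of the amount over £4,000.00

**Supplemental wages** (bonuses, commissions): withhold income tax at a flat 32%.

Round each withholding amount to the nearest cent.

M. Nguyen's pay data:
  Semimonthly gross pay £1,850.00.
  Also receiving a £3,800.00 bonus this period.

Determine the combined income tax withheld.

£1,445.60

Income Tax: taxable = £1,850.00
  £61.60 + 16% × (£1,850.00 − £800.00) = £61.60 + 16% × £1,050.00 = £229.60
Supplemental (32% flat on bonus): 32% × £3,800.00 = £1,216.00
Total income tax: £229.60 + £1,216.00 = £1,445.60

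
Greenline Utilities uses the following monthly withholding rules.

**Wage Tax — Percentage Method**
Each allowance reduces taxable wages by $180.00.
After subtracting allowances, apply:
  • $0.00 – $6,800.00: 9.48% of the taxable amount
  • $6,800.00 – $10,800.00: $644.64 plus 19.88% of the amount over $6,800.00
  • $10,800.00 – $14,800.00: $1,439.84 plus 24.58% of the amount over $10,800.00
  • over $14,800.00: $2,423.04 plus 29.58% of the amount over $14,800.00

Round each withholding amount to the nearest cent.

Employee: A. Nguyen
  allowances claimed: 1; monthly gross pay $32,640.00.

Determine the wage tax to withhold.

$7,646.87

Wage Tax: taxable = $32,640.00 − 1×$180.00 = $32,460.00
  $2,423.04 + 29.58% × ($32,460.00 − $14,800.00) = $2,423.04 + 29.58% × $17,660.00 = $7,646.87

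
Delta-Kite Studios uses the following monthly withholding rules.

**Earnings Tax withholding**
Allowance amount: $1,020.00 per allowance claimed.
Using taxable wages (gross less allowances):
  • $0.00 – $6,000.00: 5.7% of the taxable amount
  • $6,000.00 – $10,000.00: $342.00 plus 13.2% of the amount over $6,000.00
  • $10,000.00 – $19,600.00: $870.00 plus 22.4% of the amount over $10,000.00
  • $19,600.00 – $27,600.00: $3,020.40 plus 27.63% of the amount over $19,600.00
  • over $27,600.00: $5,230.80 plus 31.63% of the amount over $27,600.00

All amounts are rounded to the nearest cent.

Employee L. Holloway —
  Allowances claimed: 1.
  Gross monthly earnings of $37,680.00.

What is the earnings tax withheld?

$8,096.48

Earnings Tax: taxable = $37,680.00 − 1×$1,020.00 = $36,660.00
  $5,230.80 + 31.63% × ($36,660.00 − $27,600.00) = $5,230.80 + 31.63% × $9,060.00 = $8,096.48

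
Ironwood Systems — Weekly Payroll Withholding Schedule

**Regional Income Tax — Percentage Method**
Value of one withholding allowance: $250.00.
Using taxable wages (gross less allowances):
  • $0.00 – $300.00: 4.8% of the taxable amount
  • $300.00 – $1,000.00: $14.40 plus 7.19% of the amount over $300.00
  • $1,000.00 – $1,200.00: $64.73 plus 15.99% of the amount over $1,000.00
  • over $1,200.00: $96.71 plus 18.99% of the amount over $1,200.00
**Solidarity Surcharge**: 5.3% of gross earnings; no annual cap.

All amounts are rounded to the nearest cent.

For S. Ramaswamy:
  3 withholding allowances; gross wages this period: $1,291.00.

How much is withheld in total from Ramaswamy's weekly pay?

Regional Income Tax: taxable = $1,291.00 − 3×$250.00 = $541.00
  $14.40 + 7.19% × ($541.00 − $300.00) = $14.40 + 7.19% × $241.00 = $31.73
Solidarity Surcharge: 5.3% × $1,291.00 = $68.42
Total: $31.73 + $68.42 = $100.15

$100.15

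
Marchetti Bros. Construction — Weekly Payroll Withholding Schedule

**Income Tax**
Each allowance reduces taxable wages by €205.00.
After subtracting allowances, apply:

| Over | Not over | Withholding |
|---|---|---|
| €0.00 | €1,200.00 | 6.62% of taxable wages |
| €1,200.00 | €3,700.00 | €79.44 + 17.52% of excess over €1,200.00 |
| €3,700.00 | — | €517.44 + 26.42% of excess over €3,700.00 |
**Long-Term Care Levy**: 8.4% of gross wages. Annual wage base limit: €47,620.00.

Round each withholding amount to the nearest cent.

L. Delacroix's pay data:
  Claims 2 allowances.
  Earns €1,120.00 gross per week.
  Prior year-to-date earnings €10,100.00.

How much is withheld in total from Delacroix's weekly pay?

€141.08

Income Tax: taxable = €1,120.00 − 2×€205.00 = €710.00
  6.62% × €710.00 = €47.00
Long-Term Care Levy: 8.4% × €1,120.00 = €94.08
Total: €47.00 + €94.08 = €141.08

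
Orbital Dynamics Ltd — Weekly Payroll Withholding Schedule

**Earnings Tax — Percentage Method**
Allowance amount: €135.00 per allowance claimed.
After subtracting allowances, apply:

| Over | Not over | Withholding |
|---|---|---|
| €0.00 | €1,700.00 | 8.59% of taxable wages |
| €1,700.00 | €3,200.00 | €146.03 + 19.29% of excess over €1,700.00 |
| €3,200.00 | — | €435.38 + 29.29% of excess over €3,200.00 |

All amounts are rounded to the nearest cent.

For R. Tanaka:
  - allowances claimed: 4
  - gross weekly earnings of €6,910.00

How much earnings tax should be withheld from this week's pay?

€1,363.87

Earnings Tax: taxable = €6,910.00 − 4×€135.00 = €6,370.00
  €435.38 + 29.29% × (€6,370.00 − €3,200.00) = €435.38 + 29.29% × €3,170.00 = €1,363.87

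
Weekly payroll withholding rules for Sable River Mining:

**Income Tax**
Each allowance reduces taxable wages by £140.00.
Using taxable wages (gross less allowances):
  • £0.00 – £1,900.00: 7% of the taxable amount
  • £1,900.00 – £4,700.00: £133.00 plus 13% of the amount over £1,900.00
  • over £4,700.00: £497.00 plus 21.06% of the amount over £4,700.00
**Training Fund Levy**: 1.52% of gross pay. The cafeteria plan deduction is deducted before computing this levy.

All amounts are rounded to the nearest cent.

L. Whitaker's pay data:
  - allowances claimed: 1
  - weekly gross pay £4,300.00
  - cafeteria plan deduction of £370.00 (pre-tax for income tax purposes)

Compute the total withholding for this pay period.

Income Tax: taxable = £4,300.00 − £370.00 − 1×£140.00 = £3,790.00
  £133.00 + 13% × (£3,790.00 − £1,900.00) = £133.00 + 13% × £1,890.00 = £378.70
Training Fund Levy: 1.52% × £3,930.00 = £59.74
Total: £378.70 + £59.74 = £438.44

£438.44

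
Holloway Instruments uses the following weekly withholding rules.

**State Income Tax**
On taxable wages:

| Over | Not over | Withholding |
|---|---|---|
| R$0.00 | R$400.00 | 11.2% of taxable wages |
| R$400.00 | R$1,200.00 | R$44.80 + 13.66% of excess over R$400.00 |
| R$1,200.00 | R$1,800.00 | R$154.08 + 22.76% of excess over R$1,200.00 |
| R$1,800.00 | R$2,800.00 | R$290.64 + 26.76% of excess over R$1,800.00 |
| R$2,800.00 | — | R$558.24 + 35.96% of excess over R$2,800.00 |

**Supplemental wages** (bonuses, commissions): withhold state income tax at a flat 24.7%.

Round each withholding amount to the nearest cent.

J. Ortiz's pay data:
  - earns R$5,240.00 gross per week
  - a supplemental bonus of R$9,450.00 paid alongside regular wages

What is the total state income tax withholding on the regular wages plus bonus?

State Income Tax: taxable = R$5,240.00
  R$558.24 + 35.96% × (R$5,240.00 − R$2,800.00) = R$558.24 + 35.96% × R$2,440.00 = R$1,435.66
Supplemental (24.7% flat on bonus): 24.7% × R$9,450.00 = R$2,334.15
Total state income tax: R$1,435.66 + R$2,334.15 = R$3,769.81

R$3,769.81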